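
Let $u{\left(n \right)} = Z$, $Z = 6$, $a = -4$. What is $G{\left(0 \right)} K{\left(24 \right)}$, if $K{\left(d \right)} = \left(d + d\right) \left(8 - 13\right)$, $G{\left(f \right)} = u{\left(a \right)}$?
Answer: $-1440$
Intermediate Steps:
$u{\left(n \right)} = 6$
$G{\left(f \right)} = 6$
$K{\left(d \right)} = - 10 d$ ($K{\left(d \right)} = 2 d \left(-5\right) = - 10 d$)
$G{\left(0 \right)} K{\left(24 \right)} = 6 \left(\left(-10\right) 24\right) = 6 \left(-240\right) = -1440$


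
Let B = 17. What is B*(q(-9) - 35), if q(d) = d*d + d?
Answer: 629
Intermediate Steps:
q(d) = d + d**2 (q(d) = d**2 + d = d + d**2)
B*(q(-9) - 35) = 17*(-9*(1 - 9) - 35) = 17*(-9*(-8) - 35) = 17*(72 - 35) = 17*37 = 629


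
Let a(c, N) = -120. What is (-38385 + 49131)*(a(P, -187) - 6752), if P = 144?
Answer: -73846512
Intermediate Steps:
(-38385 + 49131)*(a(P, -187) - 6752) = (-38385 + 49131)*(-120 - 6752) = 10746*(-6872) = -73846512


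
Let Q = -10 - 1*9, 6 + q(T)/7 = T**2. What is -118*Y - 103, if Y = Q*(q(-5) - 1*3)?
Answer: 291357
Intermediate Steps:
q(T) = -42 + 7*T**2
Q = -19 (Q = -10 - 9 = -19)
Y = -2470 (Y = -19*((-42 + 7*(-5)**2) - 1*3) = -19*((-42 + 7*25) - 3) = -19*((-42 + 175) - 3) = -19*(133 - 3) = -19*130 = -2470)
-118*Y - 103 = -118*(-2470) - 103 = 291460 - 103 = 291357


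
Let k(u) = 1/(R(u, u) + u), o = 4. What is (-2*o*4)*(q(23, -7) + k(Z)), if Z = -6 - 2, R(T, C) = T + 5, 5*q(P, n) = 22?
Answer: -7584/55 ≈ -137.89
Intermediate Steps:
q(P, n) = 22/5 (q(P, n) = (⅕)*22 = 22/5)
R(T, C) = 5 + T
Z = -8
k(u) = 1/(5 + 2*u) (k(u) = 1/((5 + u) + u) = 1/(5 + 2*u))
(-2*o*4)*(q(23, -7) + k(Z)) = (-2*4*4)*(22/5 + 1/(5 + 2*(-8))) = (-8*4)*(22/5 + 1/(5 - 16)) = -32*(22/5 + 1/(-11)) = -32*(22/5 - 1/11) = -32*237/55 = -7584/55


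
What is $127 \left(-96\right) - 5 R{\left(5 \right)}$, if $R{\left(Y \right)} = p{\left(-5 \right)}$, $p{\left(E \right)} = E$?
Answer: $-12167$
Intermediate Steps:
$R{\left(Y \right)} = -5$
$127 \left(-96\right) - 5 R{\left(5 \right)} = 127 \left(-96\right) - -25 = -12192 + 25 = -12167$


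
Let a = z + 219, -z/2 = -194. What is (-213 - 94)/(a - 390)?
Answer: -307/217 ≈ -1.4147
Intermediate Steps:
z = 388 (z = -2*(-194) = 388)
a = 607 (a = 388 + 219 = 607)
(-213 - 94)/(a - 390) = (-213 - 94)/(607 - 390) = -307/217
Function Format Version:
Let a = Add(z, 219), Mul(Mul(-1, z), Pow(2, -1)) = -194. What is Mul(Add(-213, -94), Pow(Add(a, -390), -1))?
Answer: Rational(-307, 217) ≈ -1.4147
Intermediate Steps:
z = 388 (z = Mul(-2, -194) = 388)
a = 607 (a = Add(388, 219) = 607)
Mul(Add(-213, -94), Pow(Add(a, -390), -1)) = Mul(Add(-213, -94), Pow(Add(607, -390), -1)) = Mul(-307, Pow(217, -1)) = Mul(-307, Rational(1, 217)) = Rational(-307, 217)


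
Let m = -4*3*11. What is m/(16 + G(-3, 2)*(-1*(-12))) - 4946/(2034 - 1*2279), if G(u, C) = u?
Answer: 6563/245 ≈ 26.788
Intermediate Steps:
m = -132 (m = -12*11 = -132)
m/(16 + G(-3, 2)*(-1*(-12))) - 4946/(2034 - 1*2279) = -132/(16 - (-3)*(-12)) - 4946/(2034 - 1*2279) = -132/(16 - 3*12) - 4946/(2034 - 2279) = -132/(16 - 36) - 4946/(-245) = -132/(-20) - 4946*(-1/245) = -132*(-1/20) + 4946/245 = 33/5 + 4946/245 = 6563/245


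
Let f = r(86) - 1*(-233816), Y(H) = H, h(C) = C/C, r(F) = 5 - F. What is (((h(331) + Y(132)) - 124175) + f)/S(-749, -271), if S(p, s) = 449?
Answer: 109693/449 ≈ 244.31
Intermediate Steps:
h(C) = 1
f = 233735 (f = (5 - 1*86) - 1*(-233816) = (5 - 86) + 233816 = -81 + 233816 = 233735)
(((h(331) + Y(132)) - 124175) + f)/S(-749, -271) = (((1 + 132) - 124175) + 233735)/449 = ((133 - 124175) + 233735)*(1/449) = (-124042 + 233735)*(1/449) = 109693*(1/449) = 109693/449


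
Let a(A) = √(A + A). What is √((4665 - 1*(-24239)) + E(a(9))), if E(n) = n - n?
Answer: 2*√7226 ≈ 170.01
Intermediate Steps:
a(A) = √2*√A (a(A) = √(2*A) = √2*√A)
E(n) = 0
√((4665 - 1*(-24239)) + E(a(9))) = √((4665 - 1*(-24239)) + 0) = √((4665 + 24239) + 0) = √(28904 + 0) = √28904 = 2*√7226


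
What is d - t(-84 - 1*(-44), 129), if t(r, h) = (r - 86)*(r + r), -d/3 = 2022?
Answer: -16146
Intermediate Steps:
d = -6066 (d = -3*2022 = -6066)
t(r, h) = 2*r*(-86 + r) (t(r, h) = (-86 + r)*(2*r) = 2*r*(-86 + r))
d - t(-84 - 1*(-44), 129) = -6066 - 2*(-84 - 1*(-44))*(-86 + (-84 - 1*(-44))) = -6066 - 2*(-84 + 44)*(-86 + (-84 + 44)) = -6066 - 2*(-40)*(-86 - 40) = -6066 - 2*(-40)*(-126) = -6066 - 1*10080 = -6066 - 10080 = -16146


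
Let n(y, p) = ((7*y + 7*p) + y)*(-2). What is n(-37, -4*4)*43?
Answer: 35088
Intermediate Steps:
n(y, p) = -16*y - 14*p (n(y, p) = ((7*p + 7*y) + y)*(-2) = (7*p + 8*y)*(-2) = -16*y - 14*p)
n(-37, -4*4)*43 = (-16*(-37) - (-56)*4)*43 = (592 - 14*(-16))*43 = (592 + 224)*43 = 816*43 = 35088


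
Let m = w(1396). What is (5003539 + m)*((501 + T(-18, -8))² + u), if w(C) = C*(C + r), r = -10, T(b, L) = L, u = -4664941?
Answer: -30680833343340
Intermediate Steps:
w(C) = C*(-10 + C) (w(C) = C*(C - 10) = C*(-10 + C))
m = 1934856 (m = 1396*(-10 + 1396) = 1396*1386 = 1934856)
(5003539 + m)*((501 + T(-18, -8))² + u) = (5003539 + 1934856)*((501 - 8)² - 4664941) = 6938395*(493² - 4664941) = 6938395*(243049 - 4664941) = 6938395*(-4421892) = -30680833343340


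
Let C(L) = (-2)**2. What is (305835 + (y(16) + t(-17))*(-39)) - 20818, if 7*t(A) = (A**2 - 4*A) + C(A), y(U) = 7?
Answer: 1979129/7 ≈ 2.8273e+5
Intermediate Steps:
C(L) = 4
t(A) = 4/7 - 4*A/7 + A**2/7 (t(A) = ((A**2 - 4*A) + 4)/7 = (4 + A**2 - 4*A)/7 = 4/7 - 4*A/7 + A**2/7)
(305835 + (y(16) + t(-17))*(-39)) - 20818 = (305835 + (7 + (4/7 - 4/7*(-17) + (1/7)*(-17)**2))*(-39)) - 20818 = (305835 + (7 + (4/7 + 68/7 + (1/7)*289))*(-39)) - 20818 = (305835 + (7 + (4/7 + 68/7 + 289/7))*(-39)) - 20818 = (305835 + (7 + 361/7)*(-39)) - 20818 = (305835 + (410/7)*(-39)) - 20818 = (305835 - 15990/7) - 20818 = 2124855/7 - 20818 = 1979129/7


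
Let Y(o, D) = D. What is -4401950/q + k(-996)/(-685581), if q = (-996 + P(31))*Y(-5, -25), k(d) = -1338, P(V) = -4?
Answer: -20119065553/114263500 ≈ -176.08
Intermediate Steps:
q = 25000 (q = (-996 - 4)*(-25) = -1000*(-25) = 25000)
-4401950/q + k(-996)/(-685581) = -4401950/25000 - 1338/(-685581) = -4401950*1/25000 - 1338*(-1/685581) = -88039/500 + 446/228527 = -20119065553/114263500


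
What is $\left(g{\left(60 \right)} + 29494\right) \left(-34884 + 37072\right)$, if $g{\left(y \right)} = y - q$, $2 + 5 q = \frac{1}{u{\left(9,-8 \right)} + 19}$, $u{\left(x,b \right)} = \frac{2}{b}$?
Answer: $\frac{24249376448}{375} \approx 6.4665 \cdot 10^{7}$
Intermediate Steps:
$q = - \frac{146}{375}$ ($q = - \frac{2}{5} + \frac{1}{5 \left(\frac{2}{-8} + 19\right)} = - \frac{2}{5} + \frac{1}{5 \left(2 \left(- \frac{1}{8}\right) + 19\right)} = - \frac{2}{5} + \frac{1}{5 \left(- \frac{1}{4} + 19\right)} = - \frac{2}{5} + \frac{1}{5 \cdot \frac{75}{4}} = - \frac{2}{5} + \frac{1}{5} \cdot \frac{4}{75} = - \frac{2}{5} + \frac{4}{375} = - \frac{146}{375} \approx -0.38933$)
$g{\left(y \right)} = \frac{146}{375} + y$ ($g{\left(y \right)} = y - - \frac{146}{375} = y + \frac{146}{375} = \frac{146}{375} + y$)
$\left(g{\left(60 \right)} + 29494\right) \left(-34884 + 37072\right) = \left(\left(\frac{146}{375} + 60\right) + 29494\right) \left(-34884 + 37072\right) = \left(\frac{22646}{375} + 29494\right) 2188 = \frac{11082896}{375} \cdot 2188 = \frac{24249376448}{375}$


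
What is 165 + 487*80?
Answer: 39125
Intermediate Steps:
165 + 487*80 = 165 + 38960 = 39125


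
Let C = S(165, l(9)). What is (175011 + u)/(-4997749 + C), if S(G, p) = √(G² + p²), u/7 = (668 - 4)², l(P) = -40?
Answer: -16299073851967/24977495038176 - 16306415*√1153/24977495038176 ≈ -0.65257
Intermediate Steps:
u = 3086272 (u = 7*(668 - 4)² = 7*664² = 7*440896 = 3086272)
C = 5*√1153 (C = √(165² + (-40)²) = √(27225 + 1600) = √28825 = 5*√1153 ≈ 169.78)
(175011 + u)/(-4997749 + C) = (175011 + 3086272)/(-4997749 + 5*√1153) = 3261283/(-4997749 + 5*√1153)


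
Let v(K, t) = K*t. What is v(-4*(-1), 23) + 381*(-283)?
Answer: -107731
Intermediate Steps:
v(-4*(-1), 23) + 381*(-283) = -4*(-1)*23 + 381*(-283) = 4*23 - 107823 = 92 - 107823 = -107731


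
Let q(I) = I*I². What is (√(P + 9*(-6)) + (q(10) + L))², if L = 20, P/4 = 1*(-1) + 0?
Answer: (1020 + I*√58)² ≈ 1.0403e+6 + 1.554e+4*I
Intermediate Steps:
P = -4 (P = 4*(1*(-1) + 0) = 4*(-1 + 0) = 4*(-1) = -4)
q(I) = I³
(√(P + 9*(-6)) + (q(10) + L))² = (√(-4 + 9*(-6)) + (10³ + 20))² = (√(-4 - 54) + (1000 + 20))² = (√(-58) + 1020)² = (I*√58 + 1020)² = (1020 + I*√58)²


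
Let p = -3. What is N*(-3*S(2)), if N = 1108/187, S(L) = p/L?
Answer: 4986/187 ≈ 26.663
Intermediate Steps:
S(L) = -3/L
N = 1108/187 (N = 1108*(1/187) = 1108/187 ≈ 5.9251)
N*(-3*S(2)) = 1108*(-(-9)/2)/187 = 1108*(-3*(-3/2))/187 = (1108/187)*(9/2) = 4986/187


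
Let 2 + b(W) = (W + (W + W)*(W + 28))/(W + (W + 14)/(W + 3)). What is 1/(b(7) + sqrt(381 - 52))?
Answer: 8892/412255 - 169*sqrt(329)/412255 ≈ 0.014134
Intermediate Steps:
b(W) = -2 + (W + 2*W*(28 + W))/(W + (14 + W)/(3 + W)) (b(W) = -2 + (W + (W + W)*(W + 28))/(W + (W + 14)/(W + 3)) = -2 + (W + (2*W)*(28 + W))/(W + (14 + W)/(3 + W)) = -2 + (W + 2*W*(28 + W))/(W + (14 + W)/(3 + W)))
1/(b(7) + sqrt(381 - 52)) = 1/((-28 + 2*7**3 + 61*7**2 + 163*7)/(14 + 7**2 + 4*7) + sqrt(381 - 52)) = 1/((-28 + 2*343 + 61*49 + 1141)/(14 + 49 + 28) + sqrt(329)) = 1/((-28 + 686 + 2989 + 1141)/91 + sqrt(329)) = 1/((1/91)*4788 + sqrt(329)) = 1/(684/13 + sqrt(329))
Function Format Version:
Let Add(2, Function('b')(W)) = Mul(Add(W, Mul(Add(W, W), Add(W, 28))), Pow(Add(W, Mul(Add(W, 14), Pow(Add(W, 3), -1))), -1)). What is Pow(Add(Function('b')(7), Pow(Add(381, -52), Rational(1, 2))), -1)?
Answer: Add(Rational(8892, 412255), Mul(Rational(-169, 412255), Pow(329, Rational(1, 2)))) ≈ 0.014134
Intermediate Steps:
Function('b')(W) = Add(-2, Mul(Pow(Add(W, Mul(Pow(Add(3, W), -1), Add(14, W))), -1), Add(W, Mul(2, W, Add(28, W))))) (Function('b')(W) = Add(-2, Mul(Add(W, Mul(Add(W, W), Add(W, 28))), Pow(Add(W, Mul(Add(W, 14), Pow(Add(W, 3), -1))), -1))) = Add(-2, Mul(Add(W, Mul(Mul(2, W), Add(28, W))), Pow(Add(W, Mul(Add(14, W), Pow(Add(3, W), -1))), -1))) = Add(-2, Mul(Add(W, Mul(2, W, Add(28, W))), Pow(Add(W, Mul(Pow(Add(3, W), -1), Add(14, W))), -1))) = Add(-2, Mul(Pow(Add(W, Mul(Pow(Add(3, W), -1), Add(14, W))), -1), Add(W, Mul(2, W, Add(28, W))))))
Pow(Add(Function('b')(7), Pow(Add(381, -52), Rational(1, 2))), -1) = Pow(Add(Mul(Pow(Add(14, Pow(7, 2), Mul(4, 7)), -1), Add(-28, Mul(2, Pow(7, 3)), Mul(61, Pow(7, 2)), Mul(163, 7))), Pow(Add(381, -52), Rational(1, 2))), -1) = Pow(Add(Mul(Pow(Add(14, 49, 28), -1), Add(-28, Mul(2, 343), Mul(61, 49), 1141)), Pow(329, Rational(1, 2))), -1) = Pow(Add(Mul(Pow(91, -1), Add(-28, 686, 2989, 1141)), Pow(329, Rational(1, 2))), -1) = Pow(Add(Mul(Rational(1, 91), 4788), Pow(329, Rational(1, 2))), -1) = Pow(Add(Rational(684, 13), Pow(329, Rational(1, 2))), -1)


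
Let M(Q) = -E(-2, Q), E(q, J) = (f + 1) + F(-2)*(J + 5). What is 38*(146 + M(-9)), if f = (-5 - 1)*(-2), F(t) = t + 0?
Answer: 4750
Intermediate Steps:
F(t) = t
f = 12 (f = -6*(-2) = 12)
E(q, J) = 3 - 2*J (E(q, J) = (12 + 1) - 2*(J + 5) = 13 - 2*(5 + J) = 13 + (-10 - 2*J) = 3 - 2*J)
M(Q) = -3 + 2*Q (M(Q) = -(3 - 2*Q) = -3 + 2*Q)
38*(146 + M(-9)) = 38*(146 + (-3 + 2*(-9))) = 38*(146 + (-3 - 18)) = 38*(146 - 21) = 38*125 = 4750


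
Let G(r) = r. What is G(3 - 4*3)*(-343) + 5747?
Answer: 8834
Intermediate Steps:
G(3 - 4*3)*(-343) + 5747 = (3 - 4*3)*(-343) + 5747 = (3 - 12)*(-343) + 5747 = -9*(-343) + 5747 = 3087 + 5747 = 8834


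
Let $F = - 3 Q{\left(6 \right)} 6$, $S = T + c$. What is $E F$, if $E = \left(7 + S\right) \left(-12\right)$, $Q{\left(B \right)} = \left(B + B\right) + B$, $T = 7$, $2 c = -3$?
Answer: $48600$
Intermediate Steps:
$c = - \frac{3}{2}$ ($c = \frac{1}{2} \left(-3\right) = - \frac{3}{2} \approx -1.5$)
$S = \frac{11}{2}$ ($S = 7 - \frac{3}{2} = \frac{11}{2} \approx 5.5$)
$Q{\left(B \right)} = 3 B$ ($Q{\left(B \right)} = 2 B + B = 3 B$)
$E = -150$ ($E = \left(7 + \frac{11}{2}\right) \left(-12\right) = \frac{25}{2} \left(-12\right) = -150$)
$F = -324$ ($F = - 3 \cdot 3 \cdot 6 \cdot 6 = \left(-3\right) 18 \cdot 6 = \left(-54\right) 6 = -324$)
$E F = \left(-150\right) \left(-324\right) = 48600$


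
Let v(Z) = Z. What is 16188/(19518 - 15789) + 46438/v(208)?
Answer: 29422401/129272 ≈ 227.60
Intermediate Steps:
16188/(19518 - 15789) + 46438/v(208) = 16188/(19518 - 15789) + 46438/208 = 16188/3729 + 46438*(1/208) = 16188*(1/3729) + 23219/104 = 5396/1243 + 23219/104 = 29422401/129272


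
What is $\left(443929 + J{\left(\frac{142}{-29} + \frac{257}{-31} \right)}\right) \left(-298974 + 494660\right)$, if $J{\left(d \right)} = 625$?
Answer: $86992994044$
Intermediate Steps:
$\left(443929 + J{\left(\frac{142}{-29} + \frac{257}{-31} \right)}\right) \left(-298974 + 494660\right) = \left(443929 + 625\right) \left(-298974 + 494660\right) = 444554 \cdot 195686 = 86992994044$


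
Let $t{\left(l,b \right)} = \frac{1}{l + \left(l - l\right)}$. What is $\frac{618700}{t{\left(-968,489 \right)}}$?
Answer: $-598901600$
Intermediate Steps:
$t{\left(l,b \right)} = \frac{1}{l}$ ($t{\left(l,b \right)} = \frac{1}{l + 0} = \frac{1}{l}$)
$\frac{618700}{t{\left(-968,489 \right)}} = \frac{618700}{\frac{1}{-968}} = \frac{618700}{- \frac{1}{968}} = 618700 \left(-968\right) = -598901600$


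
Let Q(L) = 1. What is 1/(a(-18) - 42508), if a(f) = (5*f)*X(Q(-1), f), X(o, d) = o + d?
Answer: -1/40978 ≈ -2.4403e-5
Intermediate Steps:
X(o, d) = d + o
a(f) = 5*f*(1 + f) (a(f) = (5*f)*(f + 1) = (5*f)*(1 + f) = 5*f*(1 + f))
1/(a(-18) - 42508) = 1/(5*(-18)*(1 - 18) - 42508) = 1/(5*(-18)*(-17) - 42508) = 1/(1530 - 42508) = 1/(-40978) = -1/40978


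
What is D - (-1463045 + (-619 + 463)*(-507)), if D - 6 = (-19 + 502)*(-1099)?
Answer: 853142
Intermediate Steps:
D = -530811 (D = 6 + (-19 + 502)*(-1099) = 6 + 483*(-1099) = 6 - 530817 = -530811)
D - (-1463045 + (-619 + 463)*(-507)) = -530811 - (-1463045 + (-619 + 463)*(-507)) = -530811 - (-1463045 - 156*(-507)) = -530811 - (-1463045 + 79092) = -530811 - 1*(-1383953) = -530811 + 1383953 = 853142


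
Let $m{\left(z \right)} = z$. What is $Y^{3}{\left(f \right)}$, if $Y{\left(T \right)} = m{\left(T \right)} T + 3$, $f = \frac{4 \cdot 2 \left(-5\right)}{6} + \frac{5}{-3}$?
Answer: $\frac{277167808}{729} \approx 3.802 \cdot 10^{5}$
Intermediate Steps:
$f = - \frac{25}{3}$ ($f = 8 \left(-5\right) \frac{1}{6} + 5 \left(- \frac{1}{3}\right) = \left(-40\right) \frac{1}{6} - \frac{5}{3} = - \frac{20}{3} - \frac{5}{3} = - \frac{25}{3} \approx -8.3333$)
$Y{\left(T \right)} = 3 + T^{2}$ ($Y{\left(T \right)} = T T + 3 = T^{2} + 3 = 3 + T^{2}$)
$Y^{3}{\left(f \right)} = \left(3 + \left(- \frac{25}{3}\right)^{2}\right)^{3} = \left(3 + \frac{625}{9}\right)^{3} = \left(\frac{652}{9}\right)^{3} = \frac{277167808}{729}$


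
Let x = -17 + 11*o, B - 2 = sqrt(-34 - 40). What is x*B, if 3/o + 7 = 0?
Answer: -304/7 - 152*I*sqrt(74)/7 ≈ -43.429 - 186.79*I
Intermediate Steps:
o = -3/7 (o = 3/(-7 + 0) = 3/(-7) = 3*(-1/7) = -3/7 ≈ -0.42857)
B = 2 + I*sqrt(74) (B = 2 + sqrt(-34 - 40) = 2 + sqrt(-74) = 2 + I*sqrt(74) ≈ 2.0 + 8.6023*I)
x = -152/7 (x = -17 + 11*(-3/7) = -17 - 33/7 = -152/7 ≈ -21.714)
x*B = -152*(2 + I*sqrt(74))/7 = -304/7 - 152*I*sqrt(74)/7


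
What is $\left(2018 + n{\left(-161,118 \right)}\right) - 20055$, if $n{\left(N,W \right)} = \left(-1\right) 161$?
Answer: $-18198$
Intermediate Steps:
$n{\left(N,W \right)} = -161$
$\left(2018 + n{\left(-161,118 \right)}\right) - 20055 = \left(2018 - 161\right) - 20055 = 1857 - 20055 = -18198$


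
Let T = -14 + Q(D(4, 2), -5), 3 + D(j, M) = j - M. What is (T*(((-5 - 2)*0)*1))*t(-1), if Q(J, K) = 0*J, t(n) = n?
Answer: 0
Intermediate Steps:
D(j, M) = -3 + j - M (D(j, M) = -3 + (j - M) = -3 + j - M)
Q(J, K) = 0
T = -14 (T = -14 + 0 = -14)
(T*(((-5 - 2)*0)*1))*t(-1) = -14*(-5 - 2)*0*(-1) = -14*(-7*0)*(-1) = -0*(-1) = -14*0*(-1) = 0*(-1) = 0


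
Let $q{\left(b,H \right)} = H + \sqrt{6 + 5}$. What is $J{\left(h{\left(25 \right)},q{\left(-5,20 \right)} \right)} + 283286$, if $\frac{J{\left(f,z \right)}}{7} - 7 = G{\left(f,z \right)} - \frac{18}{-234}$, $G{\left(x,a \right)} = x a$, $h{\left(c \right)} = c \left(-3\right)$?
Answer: $\frac{3546862}{13} - 525 \sqrt{11} \approx 2.7109 \cdot 10^{5}$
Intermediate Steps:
$q{\left(b,H \right)} = H + \sqrt{11}$
$h{\left(c \right)} = - 3 c$
$G{\left(x,a \right)} = a x$
$J{\left(f,z \right)} = \frac{644}{13} + 7 f z$ ($J{\left(f,z \right)} = 49 + 7 \left(z f - \frac{18}{-234}\right) = 49 + 7 \left(f z - 18 \left(- \frac{1}{234}\right)\right) = 49 + 7 \left(f z - - \frac{1}{13}\right) = 49 + 7 \left(f z + \frac{1}{13}\right) = 49 + 7 \left(\frac{1}{13} + f z\right) = 49 + \left(\frac{7}{13} + 7 f z\right) = \frac{644}{13} + 7 f z$)
$J{\left(h{\left(25 \right)},q{\left(-5,20 \right)} \right)} + 283286 = \left(\frac{644}{13} + 7 \left(\left(-3\right) 25\right) \left(20 + \sqrt{11}\right)\right) + 283286 = \left(\frac{644}{13} + 7 \left(-75\right) \left(20 + \sqrt{11}\right)\right) + 283286 = \left(\frac{644}{13} - \left(10500 + 525 \sqrt{11}\right)\right) + 283286 = \left(- \frac{135856}{13} - 525 \sqrt{11}\right) + 283286 = \frac{3546862}{13} - 525 \sqrt{11}$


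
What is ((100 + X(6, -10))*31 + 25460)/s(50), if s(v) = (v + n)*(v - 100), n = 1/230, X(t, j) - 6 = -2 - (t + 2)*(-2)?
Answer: -134228/11501 ≈ -11.671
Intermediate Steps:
X(t, j) = 8 + 2*t (X(t, j) = 6 + (-2 - (t + 2)*(-2)) = 6 + (-2 - (2 + t)*(-2)) = 6 + (-2 - (-4 - 2*t)) = 6 + (-2 + (4 + 2*t)) = 6 + (2 + 2*t) = 8 + 2*t)
n = 1/230 ≈ 0.0043478
s(v) = (-100 + v)*(1/230 + v) (s(v) = (v + 1/230)*(v - 100) = (1/230 + v)*(-100 + v) = (-100 + v)*(1/230 + v))
((100 + X(6, -10))*31 + 25460)/s(50) = ((100 + (8 + 2*6))*31 + 25460)/(-10/23 + 50² - 22999/230*50) = ((100 + (8 + 12))*31 + 25460)/(-10/23 + 2500 - 114995/23) = ((100 + 20)*31 + 25460)/(-57505/23) = (120*31 + 25460)*(-23/57505) = (3720 + 25460)*(-23/57505) = 29180*(-23/57505) = -134228/11501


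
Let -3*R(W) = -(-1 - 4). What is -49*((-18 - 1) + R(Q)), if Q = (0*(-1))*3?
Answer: 3038/3 ≈ 1012.7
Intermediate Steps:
Q = 0 (Q = 0*3 = 0)
R(W) = -5/3 (R(W) = -(-1)*(-1 - 4)/3 = -(-1)*(-5)/3 = -⅓*5 = -5/3)
-49*((-18 - 1) + R(Q)) = -49*((-18 - 1) - 5/3) = -49*(-19 - 5/3) = -49*(-62/3) = 3038/3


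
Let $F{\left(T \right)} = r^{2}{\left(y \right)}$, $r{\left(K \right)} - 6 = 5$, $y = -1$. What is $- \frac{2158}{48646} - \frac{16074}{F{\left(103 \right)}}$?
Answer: $- \frac{30084497}{226391} \approx -132.89$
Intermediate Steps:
$r{\left(K \right)} = 11$ ($r{\left(K \right)} = 6 + 5 = 11$)
$F{\left(T \right)} = 121$ ($F{\left(T \right)} = 11^{2} = 121$)
$- \frac{2158}{48646} - \frac{16074}{F{\left(103 \right)}} = - \frac{2158}{48646} - \frac{16074}{121} = \left(-2158\right) \frac{1}{48646} - \frac{16074}{121} = - \frac{83}{1871} - \frac{16074}{121} = - \frac{30084497}{226391}$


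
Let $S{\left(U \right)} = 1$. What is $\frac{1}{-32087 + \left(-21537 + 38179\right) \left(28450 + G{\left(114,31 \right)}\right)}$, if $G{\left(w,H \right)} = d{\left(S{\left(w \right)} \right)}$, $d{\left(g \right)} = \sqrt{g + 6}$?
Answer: $\frac{67633259}{32019803783771403} - \frac{16642 \sqrt{7}}{224138626486399821} \approx 2.112 \cdot 10^{-9}$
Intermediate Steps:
$d{\left(g \right)} = \sqrt{6 + g}$
$G{\left(w,H \right)} = \sqrt{7}$ ($G{\left(w,H \right)} = \sqrt{6 + 1} = \sqrt{7}$)
$\frac{1}{-32087 + \left(-21537 + 38179\right) \left(28450 + G{\left(114,31 \right)}\right)} = \frac{1}{-32087 + \left(-21537 + 38179\right) \left(28450 + \sqrt{7}\right)} = \frac{1}{-32087 + 16642 \left(28450 + \sqrt{7}\right)} = \frac{1}{-32087 + \left(473464900 + 16642 \sqrt{7}\right)} = \frac{1}{473432813 + 16642 \sqrt{7}}$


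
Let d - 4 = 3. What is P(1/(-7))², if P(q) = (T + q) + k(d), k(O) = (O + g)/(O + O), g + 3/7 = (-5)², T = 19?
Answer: 4280761/9604 ≈ 445.73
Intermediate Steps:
d = 7 (d = 4 + 3 = 7)
g = 172/7 (g = -3/7 + (-5)² = -3/7 + 25 = 172/7 ≈ 24.571)
k(O) = (172/7 + O)/(2*O) (k(O) = (O + 172/7)/(O + O) = (172/7 + O)/((2*O)) = (172/7 + O)*(1/(2*O)) = (172/7 + O)/(2*O))
P(q) = 2083/98 + q (P(q) = (19 + q) + (1/14)*(172 + 7*7)/7 = (19 + q) + (1/14)*(⅐)*(172 + 49) = (19 + q) + (1/14)*(⅐)*221 = (19 + q) + 221/98 = 2083/98 + q)
P(1/(-7))² = (2083/98 + 1/(-7))² = (2083/98 - ⅐)² = (2069/98)² = 4280761/9604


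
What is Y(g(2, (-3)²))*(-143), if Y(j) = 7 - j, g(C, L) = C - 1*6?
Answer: -1573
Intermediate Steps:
g(C, L) = -6 + C (g(C, L) = C - 6 = -6 + C)
Y(g(2, (-3)²))*(-143) = (7 - (-6 + 2))*(-143) = (7 - 1*(-4))*(-143) = (7 + 4)*(-143) = 11*(-143) = -1573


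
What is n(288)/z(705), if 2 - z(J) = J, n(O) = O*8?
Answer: -2304/703 ≈ -3.2774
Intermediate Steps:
n(O) = 8*O
z(J) = 2 - J
n(288)/z(705) = (8*288)/(2 - 1*705) = 2304/(2 - 705) = 2304/(-703) = 2304*(-1/703) = -2304/703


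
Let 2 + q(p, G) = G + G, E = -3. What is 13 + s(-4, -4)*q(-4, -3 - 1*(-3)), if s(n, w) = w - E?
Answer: 15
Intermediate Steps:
s(n, w) = 3 + w (s(n, w) = w - 1*(-3) = w + 3 = 3 + w)
q(p, G) = -2 + 2*G (q(p, G) = -2 + (G + G) = -2 + 2*G)
13 + s(-4, -4)*q(-4, -3 - 1*(-3)) = 13 + (3 - 4)*(-2 + 2*(-3 - 1*(-3))) = 13 - (-2 + 2*(-3 + 3)) = 13 - (-2 + 2*0) = 13 - (-2 + 0) = 13 - 1*(-2) = 13 + 2 = 15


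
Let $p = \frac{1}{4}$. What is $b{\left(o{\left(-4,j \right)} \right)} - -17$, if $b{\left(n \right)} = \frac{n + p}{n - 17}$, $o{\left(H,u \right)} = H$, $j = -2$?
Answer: $\frac{481}{28} \approx 17.179$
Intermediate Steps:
$p = \frac{1}{4} \approx 0.25$
$b{\left(n \right)} = \frac{\frac{1}{4} + n}{-17 + n}$ ($b{\left(n \right)} = \frac{n + \frac{1}{4}}{n - 17} = \frac{\frac{1}{4} + n}{-17 + n}$)
$b{\left(o{\left(-4,j \right)} \right)} - -17 = \frac{\frac{1}{4} - 4}{-17 - 4} - -17 = \frac{1}{-21} \left(- \frac{15}{4}\right) + 17 = \left(- \frac{1}{21}\right) \left(- \frac{15}{4}\right) + 17 = \frac{5}{28} + 17 = \frac{481}{28}$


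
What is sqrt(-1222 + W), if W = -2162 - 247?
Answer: I*sqrt(3631) ≈ 60.258*I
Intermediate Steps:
W = -2409
sqrt(-1222 + W) = sqrt(-1222 - 2409) = sqrt(-3631) = I*sqrt(3631)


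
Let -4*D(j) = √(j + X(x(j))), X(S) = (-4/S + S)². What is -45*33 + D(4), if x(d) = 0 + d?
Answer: -1485 - √13/4 ≈ -1485.9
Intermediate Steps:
x(d) = d
X(S) = (S - 4/S)²
D(j) = -√(j + (-4 + j²)²/j²)/4
-45*33 + D(4) = -45*33 - √(-8 + 4 + 4² + 16/4²)/4 = -1485 - √(-8 + 4 + 16 + 16*(1/16))/4 = -1485 - √(-8 + 4 + 16 + 1)/4 = -1485 - √13/4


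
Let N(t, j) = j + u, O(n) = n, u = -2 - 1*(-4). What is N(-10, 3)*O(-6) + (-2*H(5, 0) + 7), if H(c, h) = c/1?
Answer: -33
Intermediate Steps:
u = 2 (u = -2 + 4 = 2)
H(c, h) = c (H(c, h) = c*1 = c)
N(t, j) = 2 + j (N(t, j) = j + 2 = 2 + j)
N(-10, 3)*O(-6) + (-2*H(5, 0) + 7) = (2 + 3)*(-6) + (-2*5 + 7) = 5*(-6) + (-10 + 7) = -30 - 3 = -33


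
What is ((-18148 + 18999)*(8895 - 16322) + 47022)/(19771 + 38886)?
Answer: -6273355/58657 ≈ -106.95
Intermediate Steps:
((-18148 + 18999)*(8895 - 16322) + 47022)/(19771 + 38886) = (851*(-7427) + 47022)/58657 = (-6320377 + 47022)*(1/58657) = -6273355*1/58657 = -6273355/58657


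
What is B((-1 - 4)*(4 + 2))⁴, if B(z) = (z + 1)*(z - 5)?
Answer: 1061363550625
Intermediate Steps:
B(z) = (1 + z)*(-5 + z)
B((-1 - 4)*(4 + 2))⁴ = (-5 + ((-1 - 4)*(4 + 2))² - 4*(-1 - 4)*(4 + 2))⁴ = (-5 + (-5*6)² - (-20)*6)⁴ = (-5 + (-30)² - 4*(-30))⁴ = (-5 + 900 + 120)⁴ = 1015⁴ = 1061363550625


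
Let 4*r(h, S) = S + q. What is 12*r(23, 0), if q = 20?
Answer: 60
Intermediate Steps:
r(h, S) = 5 + S/4 (r(h, S) = (S + 20)/4 = (20 + S)/4 = 5 + S/4)
12*r(23, 0) = 12*(5 + (1/4)*0) = 12*(5 + 0) = 12*5 = 60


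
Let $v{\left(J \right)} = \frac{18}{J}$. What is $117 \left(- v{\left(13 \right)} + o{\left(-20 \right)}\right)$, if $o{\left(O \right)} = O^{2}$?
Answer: $46638$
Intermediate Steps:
$117 \left(- v{\left(13 \right)} + o{\left(-20 \right)}\right) = 117 \left(- \frac{18}{13} + \left(-20\right)^{2}\right) = 117 \left(- \frac{18}{13} + 400\right) = 117 \cdot \frac{5182}{13} = 46638$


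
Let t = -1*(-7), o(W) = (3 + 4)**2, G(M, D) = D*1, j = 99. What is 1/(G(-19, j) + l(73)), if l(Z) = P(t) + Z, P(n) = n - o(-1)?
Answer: 1/130 ≈ 0.0076923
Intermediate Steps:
G(M, D) = D
o(W) = 49 (o(W) = 7**2 = 49)
t = 7
P(n) = -49 + n (P(n) = n - 1*49 = n - 49 = -49 + n)
l(Z) = -42 + Z (l(Z) = (-49 + 7) + Z = -42 + Z)
1/(G(-19, j) + l(73)) = 1/(99 + (-42 + 73)) = 1/(99 + 31) = 1/130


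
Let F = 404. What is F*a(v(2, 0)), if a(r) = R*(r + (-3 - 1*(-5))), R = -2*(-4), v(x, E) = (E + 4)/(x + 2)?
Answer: 9696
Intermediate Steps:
v(x, E) = (4 + E)/(2 + x)
R = 8
a(r) = 16 + 8*r (a(r) = 8*(r + (-3 - 1*(-5))) = 8*(r + (-3 + 5)) = 8*(r + 2) = 8*(2 + r) = 16 + 8*r)
F*a(v(2, 0)) = 404*(16 + 8*((4 + 0)/(2 + 2))) = 404*(16 + 8*(4/4)) = 404*(16 + 8*((¼)*4)) = 404*(16 + 8*1) = 404*(16 + 8) = 404*24 = 9696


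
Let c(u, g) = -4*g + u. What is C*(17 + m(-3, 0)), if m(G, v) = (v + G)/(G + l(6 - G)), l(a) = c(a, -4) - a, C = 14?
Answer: 3052/13 ≈ 234.77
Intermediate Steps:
c(u, g) = u - 4*g
l(a) = 16 (l(a) = (a - 4*(-4)) - a = (a + 16) - a = (16 + a) - a = 16)
m(G, v) = (G + v)/(16 + G) (m(G, v) = (v + G)/(G + 16) = (G + v)/(16 + G))
C*(17 + m(-3, 0)) = 14*(17 + (-3 + 0)/(16 - 3)) = 14*(17 - 3/13) = 14*(218/13) = 3052/13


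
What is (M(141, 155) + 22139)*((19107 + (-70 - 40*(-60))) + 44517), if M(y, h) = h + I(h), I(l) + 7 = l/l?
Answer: 1469982752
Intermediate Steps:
I(l) = -6 (I(l) = -7 + l/l = -7 + 1 = -6)
M(y, h) = -6 + h (M(y, h) = h - 6 = -6 + h)
(M(141, 155) + 22139)*((19107 + (-70 - 40*(-60))) + 44517) = ((-6 + 155) + 22139)*((19107 + (-70 - 40*(-60))) + 44517) = (149 + 22139)*((19107 + (-70 + 2400)) + 44517) = 22288*((19107 + 2330) + 44517) = 22288*(21437 + 44517) = 22288*65954 = 1469982752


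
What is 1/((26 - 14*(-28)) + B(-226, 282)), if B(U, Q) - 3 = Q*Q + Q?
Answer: 1/80227 ≈ 1.2465e-5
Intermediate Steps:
B(U, Q) = 3 + Q + Q² (B(U, Q) = 3 + (Q*Q + Q) = 3 + (Q² + Q) = 3 + (Q + Q²) = 3 + Q + Q²)
1/((26 - 14*(-28)) + B(-226, 282)) = 1/((26 - 14*(-28)) + (3 + 282 + 282²)) = 1/((26 + 392) + (3 + 282 + 79524)) = 1/(418 + 79809) = 1/80227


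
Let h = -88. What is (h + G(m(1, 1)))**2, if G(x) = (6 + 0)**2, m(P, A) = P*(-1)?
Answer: 2704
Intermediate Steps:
m(P, A) = -P
G(x) = 36 (G(x) = 6**2 = 36)
(h + G(m(1, 1)))**2 = (-88 + 36)**2 = (-52)**2 = 2704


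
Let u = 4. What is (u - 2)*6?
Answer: 12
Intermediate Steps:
(u - 2)*6 = (4 - 2)*6 = 2*6 = 12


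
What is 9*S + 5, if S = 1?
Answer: 14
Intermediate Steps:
9*S + 5 = 9*1 + 5 = 9 + 5 = 14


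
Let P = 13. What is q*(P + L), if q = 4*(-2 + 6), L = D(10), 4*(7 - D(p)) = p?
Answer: 280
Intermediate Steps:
D(p) = 7 - p/4
L = 9/2 (L = 7 - ¼*10 = 7 - 5/2 = 9/2 ≈ 4.5000)
q = 16 (q = 4*4 = 16)
q*(P + L) = 16*(13 + 9/2) = 16*(35/2) = 280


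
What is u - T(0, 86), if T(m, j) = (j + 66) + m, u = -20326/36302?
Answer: -2769115/18151 ≈ -152.56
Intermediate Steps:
u = -10163/18151 (u = -20326*1/36302 = -10163/18151 ≈ -0.55991)
T(m, j) = 66 + j + m (T(m, j) = (66 + j) + m = 66 + j + m)
u - T(0, 86) = -10163/18151 - (66 + 86 + 0) = -10163/18151 - 1*152 = -10163/18151 - 152 = -2769115/18151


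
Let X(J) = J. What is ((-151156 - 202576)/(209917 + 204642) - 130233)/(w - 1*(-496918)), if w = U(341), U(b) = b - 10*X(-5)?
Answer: -53989615979/206163921731 ≈ -0.26188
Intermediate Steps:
U(b) = 50 + b (U(b) = b - 10*(-5) = b + 50 = 50 + b)
w = 391 (w = 50 + 341 = 391)
((-151156 - 202576)/(209917 + 204642) - 130233)/(w - 1*(-496918)) = ((-151156 - 202576)/(209917 + 204642) - 130233)/(391 - 1*(-496918)) = (-353732/414559 - 130233)/(391 + 496918) = (-353732*1/414559 - 130233)/497309 = (-353732/414559 - 130233)*(1/497309) = -53989615979/414559*1/497309 = -53989615979/206163921731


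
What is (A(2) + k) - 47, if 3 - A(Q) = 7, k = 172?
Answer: 121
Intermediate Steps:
A(Q) = -4 (A(Q) = 3 - 1*7 = 3 - 7 = -4)
(A(2) + k) - 47 = (-4 + 172) - 47 = 168 - 47 = 121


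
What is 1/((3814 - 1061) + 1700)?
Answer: 1/4453 ≈ 0.00022457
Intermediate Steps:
1/((3814 - 1061) + 1700) = 1/(2753 + 1700) = 1/4453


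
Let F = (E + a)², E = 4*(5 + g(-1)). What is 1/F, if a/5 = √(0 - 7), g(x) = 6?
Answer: (44 + 5*I*√7)⁻² ≈ 0.00039517 - 0.00026123*I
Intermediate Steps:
a = 5*I*√7 (a = 5*√(0 - 7) = 5*√(-7) = 5*(I*√7) = 5*I*√7 ≈ 13.229*I)
E = 44 (E = 4*(5 + 6) = 4*11 = 44)
F = (44 + 5*I*√7)² ≈ 1761.0 + 1164.1*I
1/F = 1/(1761 + 440*I*√7)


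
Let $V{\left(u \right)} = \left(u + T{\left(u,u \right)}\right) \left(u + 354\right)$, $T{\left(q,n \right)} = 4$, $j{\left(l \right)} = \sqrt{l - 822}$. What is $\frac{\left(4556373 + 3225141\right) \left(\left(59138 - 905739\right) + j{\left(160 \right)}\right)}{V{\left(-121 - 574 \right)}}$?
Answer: $- \frac{6587837533914}{235631} + \frac{7781514 i \sqrt{662}}{235631} \approx -2.7958 \cdot 10^{7} + 849.69 i$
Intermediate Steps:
$j{\left(l \right)} = \sqrt{-822 + l}$
$V{\left(u \right)} = \left(4 + u\right) \left(354 + u\right)$ ($V{\left(u \right)} = \left(u + 4\right) \left(u + 354\right) = \left(4 + u\right) \left(354 + u\right)$)
$\frac{\left(4556373 + 3225141\right) \left(\left(59138 - 905739\right) + j{\left(160 \right)}\right)}{V{\left(-121 - 574 \right)}} = \frac{\left(4556373 + 3225141\right) \left(\left(59138 - 905739\right) + \sqrt{-822 + 160}\right)}{1416 + \left(-121 - 574\right)^{2} + 358 \left(-121 - 574\right)} = \frac{7781514 \left(-846601 + \sqrt{-662}\right)}{1416 + \left(-695\right)^{2} + 358 \left(-695\right)} = \frac{7781514 \left(-846601 + i \sqrt{662}\right)}{1416 + 483025 - 248810} = \frac{-6587837533914 + 7781514 i \sqrt{662}}{235631} = \left(-6587837533914 + 7781514 i \sqrt{662}\right) \frac{1}{235631} = - \frac{6587837533914}{235631} + \frac{7781514 i \sqrt{662}}{235631}$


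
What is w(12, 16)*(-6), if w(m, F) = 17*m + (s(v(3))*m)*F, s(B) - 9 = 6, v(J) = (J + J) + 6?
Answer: -18504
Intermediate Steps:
v(J) = 6 + 2*J (v(J) = 2*J + 6 = 6 + 2*J)
s(B) = 15 (s(B) = 9 + 6 = 15)
w(m, F) = 17*m + 15*F*m (w(m, F) = 17*m + (15*m)*F = 17*m + 15*F*m)
w(12, 16)*(-6) = (12*(17 + 15*16))*(-6) = (12*(17 + 240))*(-6) = (12*257)*(-6) = 3084*(-6) = -18504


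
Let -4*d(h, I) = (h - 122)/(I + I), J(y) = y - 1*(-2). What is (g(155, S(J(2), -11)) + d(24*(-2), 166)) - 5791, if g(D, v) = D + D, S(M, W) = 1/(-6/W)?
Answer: -3639299/664 ≈ -5480.9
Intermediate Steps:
J(y) = 2 + y (J(y) = y + 2 = 2 + y)
S(M, W) = -W/6
d(h, I) = -(-122 + h)/(8*I) (d(h, I) = -(h - 122)/(4*(I + I)) = -(-122 + h)/(4*(2*I)) = -(-122 + h)*1/(2*I)/4 = -(-122 + h)/(8*I))
g(D, v) = 2*D
(g(155, S(J(2), -11)) + d(24*(-2), 166)) - 5791 = (2*155 + (⅛)*(122 - 24*(-2))/166) - 5791 = (310 + (⅛)*(1/166)*(122 - 1*(-48))) - 5791 = (310 + (⅛)*(1/166)*(122 + 48)) - 5791 = (310 + (⅛)*(1/166)*170) - 5791 = (310 + 85/664) - 5791 = 205925/664 - 5791 = -3639299/664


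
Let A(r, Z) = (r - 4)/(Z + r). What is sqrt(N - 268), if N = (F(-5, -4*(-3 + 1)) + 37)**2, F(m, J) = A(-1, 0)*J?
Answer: 3*sqrt(629) ≈ 75.240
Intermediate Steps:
A(r, Z) = (-4 + r)/(Z + r)
F(m, J) = 5*J (F(m, J) = ((-4 - 1)/(0 - 1))*J = (-5/(-1))*J = (-1*(-5))*J = 5*J)
N = 5929 (N = (5*(-4*(-3 + 1)) + 37)**2 = (5*(-4*(-2)) + 37)**2 = (5*8 + 37)**2 = (40 + 37)**2 = 77**2 = 5929)
sqrt(N - 268) = sqrt(5929 - 268) = sqrt(5661) = 3*sqrt(629)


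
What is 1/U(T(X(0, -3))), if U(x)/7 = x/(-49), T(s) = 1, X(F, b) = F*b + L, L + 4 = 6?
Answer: -7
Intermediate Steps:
L = 2 (L = -4 + 6 = 2)
X(F, b) = 2 + F*b (X(F, b) = F*b + 2 = 2 + F*b)
U(x) = -x/7 (U(x) = 7*(x/(-49)) = 7*(x*(-1/49)) = 7*(-x/49) = -x/7)
1/U(T(X(0, -3))) = 1/(-⅐*1) = 1/(-⅐) = -7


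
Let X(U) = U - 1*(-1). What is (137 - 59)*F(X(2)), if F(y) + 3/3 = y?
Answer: 156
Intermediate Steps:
X(U) = 1 + U (X(U) = U + 1 = 1 + U)
F(y) = -1 + y
(137 - 59)*F(X(2)) = (137 - 59)*(-1 + (1 + 2)) = 78*(-1 + 3) = 78*2 = 156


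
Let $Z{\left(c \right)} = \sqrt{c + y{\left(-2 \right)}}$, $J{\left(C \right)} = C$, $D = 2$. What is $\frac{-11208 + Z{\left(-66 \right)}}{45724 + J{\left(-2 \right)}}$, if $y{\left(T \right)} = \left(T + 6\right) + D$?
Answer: $- \frac{5604}{22861} + \frac{i \sqrt{15}}{22861} \approx -0.24513 + 0.00016941 i$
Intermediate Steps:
$y{\left(T \right)} = 8 + T$ ($y{\left(T \right)} = \left(T + 6\right) + 2 = \left(6 + T\right) + 2 = 8 + T$)
$Z{\left(c \right)} = \sqrt{6 + c}$ ($Z{\left(c \right)} = \sqrt{c + \left(8 - 2\right)} = \sqrt{c + 6} = \sqrt{6 + c}$)
$\frac{-11208 + Z{\left(-66 \right)}}{45724 + J{\left(-2 \right)}} = \frac{-11208 + \sqrt{6 - 66}}{45724 - 2} = \frac{-11208 + \sqrt{-60}}{45722} = \left(-11208 + 2 i \sqrt{15}\right) \frac{1}{45722} = - \frac{5604}{22861} + \frac{i \sqrt{15}}{22861}$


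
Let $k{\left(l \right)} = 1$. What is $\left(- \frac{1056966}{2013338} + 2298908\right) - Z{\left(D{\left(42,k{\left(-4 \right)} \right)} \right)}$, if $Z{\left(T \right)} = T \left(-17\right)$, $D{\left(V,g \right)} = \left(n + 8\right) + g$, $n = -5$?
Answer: $\frac{2314307342461}{1006669} \approx 2.299 \cdot 10^{6}$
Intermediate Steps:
$D{\left(V,g \right)} = 3 + g$ ($D{\left(V,g \right)} = \left(-5 + 8\right) + g = 3 + g$)
$Z{\left(T \right)} = - 17 T$
$\left(- \frac{1056966}{2013338} + 2298908\right) - Z{\left(D{\left(42,k{\left(-4 \right)} \right)} \right)} = \left(- \frac{1056966}{2013338} + 2298908\right) - - 17 \left(3 + 1\right) = \left(\left(-1056966\right) \frac{1}{2013338} + 2298908\right) - \left(-17\right) 4 = \left(- \frac{528483}{1006669} + 2298908\right) - -68 = \frac{2314238888969}{1006669} + 68 = \frac{2314307342461}{1006669}$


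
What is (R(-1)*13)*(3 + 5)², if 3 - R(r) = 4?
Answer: -832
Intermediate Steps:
R(r) = -1 (R(r) = 3 - 1*4 = 3 - 4 = -1)
(R(-1)*13)*(3 + 5)² = (-1*13)*(3 + 5)² = -13*8² = -13*64 = -832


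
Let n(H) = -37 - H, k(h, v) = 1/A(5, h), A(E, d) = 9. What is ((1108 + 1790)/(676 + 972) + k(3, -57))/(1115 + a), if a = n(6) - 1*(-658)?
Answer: 2773/2565936 ≈ 0.0010807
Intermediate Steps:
k(h, v) = ⅑ (k(h, v) = 1/9 = ⅑)
a = 615 (a = (-37 - 1*6) - 1*(-658) = (-37 - 6) + 658 = -43 + 658 = 615)
((1108 + 1790)/(676 + 972) + k(3, -57))/(1115 + a) = ((1108 + 1790)/(676 + 972) + ⅑)/(1115 + 615) = (2898/1648 + ⅑)/1730 = (2898*(1/1648) + ⅑)*(1/1730) = (1449/824 + ⅑)*(1/1730) = (13865/7416)*(1/1730) = 2773/2565936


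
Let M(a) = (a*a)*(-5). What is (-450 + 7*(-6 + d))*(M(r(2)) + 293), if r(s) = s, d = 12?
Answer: -111384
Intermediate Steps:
M(a) = -5*a² (M(a) = a²*(-5) = -5*a²)
(-450 + 7*(-6 + d))*(M(r(2)) + 293) = (-450 + 7*(-6 + 12))*(-5*2² + 293) = (-450 + 7*6)*(-5*4 + 293) = (-450 + 42)*(-20 + 293) = -408*273 = -111384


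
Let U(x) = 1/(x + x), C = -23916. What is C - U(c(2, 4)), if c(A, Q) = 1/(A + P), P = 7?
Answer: -47841/2 ≈ -23921.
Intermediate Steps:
c(A, Q) = 1/(7 + A) (c(A, Q) = 1/(A + 7) = 1/(7 + A))
U(x) = 1/(2*x)
C - U(c(2, 4)) = -23916 - 1/(2*(1/(7 + 2))) = -23916 - 1/(2*(1/9)) = -23916 - 1/(2*⅑) = -23916 - 9/2 = -47841/2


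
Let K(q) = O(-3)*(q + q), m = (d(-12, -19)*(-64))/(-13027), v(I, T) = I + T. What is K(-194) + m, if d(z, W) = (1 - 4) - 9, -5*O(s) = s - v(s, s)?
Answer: 15159588/65135 ≈ 232.74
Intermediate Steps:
O(s) = s/5 (O(s) = -(s - (s + s))/5 = -(s - 2*s)/5 = -(-1)*s/5 = s/5)
d(z, W) = -12 (d(z, W) = -3 - 9 = -12)
m = -768/13027 (m = -12*(-64)/(-13027) = 768*(-1/13027) = -768/13027 ≈ -0.058954)
K(q) = -6*q/5 (K(q) = ((⅕)*(-3))*(q + q) = -6*q/5)
K(-194) + m = -6/5*(-194) - 768/13027 = 1164/5 - 768/13027 = 15159588/65135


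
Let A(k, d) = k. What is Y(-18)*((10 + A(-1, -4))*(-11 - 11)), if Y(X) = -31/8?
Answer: 3069/4 ≈ 767.25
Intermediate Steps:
Y(X) = -31/8 (Y(X) = -31*⅛ = -31/8)
Y(-18)*((10 + A(-1, -4))*(-11 - 11)) = -31*(10 - 1)*(-11 - 11)/8 = -279*(-22)/8 = -31/8*(-198) = 3069/4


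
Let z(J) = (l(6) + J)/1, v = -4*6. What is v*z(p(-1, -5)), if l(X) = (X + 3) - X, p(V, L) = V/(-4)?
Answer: -78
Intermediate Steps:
p(V, L) = -V/4 (p(V, L) = V*(-¼) = -V/4)
l(X) = 3 (l(X) = (3 + X) - X = 3)
v = -24
z(J) = 3 + J (z(J) = (3 + J)/1 = (3 + J)*1 = 3 + J)
v*z(p(-1, -5)) = -24*(3 - ¼*(-1)) = -24*(3 + ¼) = -24*13/4 = -78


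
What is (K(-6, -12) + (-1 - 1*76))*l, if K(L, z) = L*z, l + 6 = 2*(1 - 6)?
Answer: 80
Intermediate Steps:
l = -16 (l = -6 + 2*(1 - 6) = -6 + 2*(-5) = -6 - 10 = -16)
(K(-6, -12) + (-1 - 1*76))*l = (-6*(-12) + (-1 - 1*76))*(-16) = (72 + (-1 - 76))*(-16) = (72 - 77)*(-16) = -5*(-16) = 80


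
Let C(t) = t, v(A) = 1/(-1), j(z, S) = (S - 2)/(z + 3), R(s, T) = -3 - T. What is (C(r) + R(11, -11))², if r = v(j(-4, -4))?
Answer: 49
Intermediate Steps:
j(z, S) = (-2 + S)/(3 + z)
v(A) = -1
r = -1
(C(r) + R(11, -11))² = (-1 + (-3 - 1*(-11)))² = (-1 + (-3 + 11))² = (-1 + 8)² = 7² = 49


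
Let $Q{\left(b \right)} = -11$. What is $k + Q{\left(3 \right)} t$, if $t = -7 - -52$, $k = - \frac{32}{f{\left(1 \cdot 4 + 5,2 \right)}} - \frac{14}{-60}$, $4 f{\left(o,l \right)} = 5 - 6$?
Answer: $- \frac{11003}{30} \approx -366.77$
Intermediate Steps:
$f{\left(o,l \right)} = - \frac{1}{4}$ ($f{\left(o,l \right)} = \frac{5 - 6}{4} = \frac{1}{4} \left(-1\right) = - \frac{1}{4}$)
$k = \frac{3847}{30}$ ($k = - \frac{32}{- \frac{1}{4}} - \frac{14}{-60} = \left(-32\right) \left(-4\right) - - \frac{7}{30} = 128 + \frac{7}{30} = \frac{3847}{30} \approx 128.23$)
$t = 45$ ($t = -7 + 52 = 45$)
$k + Q{\left(3 \right)} t = \frac{3847}{30} - 495 = - \frac{11003}{30}$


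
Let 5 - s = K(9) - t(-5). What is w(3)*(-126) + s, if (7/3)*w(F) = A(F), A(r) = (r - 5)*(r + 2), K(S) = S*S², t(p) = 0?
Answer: -184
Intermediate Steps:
K(S) = S³
s = -724 (s = 5 - (9³ - 1*0) = 5 - (729 + 0) = 5 - 1*729 = 5 - 729 = -724)
A(r) = (-5 + r)*(2 + r)
w(F) = -30/7 - 9*F/7 + 3*F²/7 (w(F) = 3*(-10 + F² - 3*F)/7 = -30/7 - 9*F/7 + 3*F²/7)
w(3)*(-126) + s = (-30/7 - 9/7*3 + (3/7)*3²)*(-126) - 724 = (-30/7 - 27/7 + (3/7)*9)*(-126) - 724 = (-30/7 - 27/7 + 27/7)*(-126) - 724 = -30/7*(-126) - 724 = 540 - 724 = -184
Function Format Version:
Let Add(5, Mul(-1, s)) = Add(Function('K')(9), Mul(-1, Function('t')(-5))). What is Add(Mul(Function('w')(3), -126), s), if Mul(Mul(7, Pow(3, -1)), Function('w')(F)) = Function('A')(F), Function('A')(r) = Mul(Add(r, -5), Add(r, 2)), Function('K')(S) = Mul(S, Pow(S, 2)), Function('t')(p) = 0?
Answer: -184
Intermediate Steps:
Function('K')(S) = Pow(S, 3)
s = -724 (s = Add(5, Mul(-1, Add(Pow(9, 3), Mul(-1, 0)))) = Add(5, Mul(-1, Add(729, 0))) = Add(5, Mul(-1, 729)) = Add(5, -729) = -724)
Function('A')(r) = Mul(Add(-5, r), Add(2, r))
Function('w')(F) = Add(Rational(-30, 7), Mul(Rational(-9, 7), F), Mul(Rational(3, 7), Pow(F, 2))) (Function('w')(F) = Mul(Rational(3, 7), Add(-10, Pow(F, 2), Mul(-3, F))) = Add(Rational(-30, 7), Mul(Rational(-9, 7), F), Mul(Rational(3, 7), Pow(F, 2))))
Add(Mul(Function('w')(3), -126), s) = Add(Mul(Add(Rational(-30, 7), Mul(Rational(-9, 7), 3), Mul(Rational(3, 7), Pow(3, 2))), -126), -724) = Add(Mul(Add(Rational(-30, 7), Rational(-27, 7), Mul(Rational(3, 7), 9)), -126), -724) = Add(Mul(Add(Rational(-30, 7), Rational(-27, 7), Rational(27, 7)), -126), -724) = Add(Mul(Rational(-30, 7), -126), -724) = Add(540, -724) = -184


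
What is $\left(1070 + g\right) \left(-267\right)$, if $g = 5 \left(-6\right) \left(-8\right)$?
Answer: $-349770$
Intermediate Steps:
$g = 240$ ($g = \left(-30\right) \left(-8\right) = 240$)
$\left(1070 + g\right) \left(-267\right) = \left(1070 + 240\right) \left(-267\right) = 1310 \left(-267\right) = -349770$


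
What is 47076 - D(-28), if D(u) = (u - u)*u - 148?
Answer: 47224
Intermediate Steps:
D(u) = -148 (D(u) = 0*u - 148 = 0 - 148 = -148)
47076 - D(-28) = 47076 - 1*(-148) = 47076 + 148 = 47224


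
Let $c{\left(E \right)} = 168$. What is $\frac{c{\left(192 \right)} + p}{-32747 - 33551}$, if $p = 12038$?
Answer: $- \frac{6103}{33149} \approx -0.18411$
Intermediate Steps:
$\frac{c{\left(192 \right)} + p}{-32747 - 33551} = \frac{168 + 12038}{-32747 - 33551} = \frac{12206}{-66298} = 12206 \left(- \frac{1}{66298}\right) = - \frac{6103}{33149}$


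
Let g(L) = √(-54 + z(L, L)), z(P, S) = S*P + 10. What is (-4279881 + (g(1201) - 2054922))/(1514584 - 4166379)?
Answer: 6334803/2651795 - √1442357/2651795 ≈ 2.3884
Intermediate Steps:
z(P, S) = 10 + P*S (z(P, S) = P*S + 10 = 10 + P*S)
g(L) = √(-44 + L²) (g(L) = √(-54 + (10 + L*L)) = √(-54 + (10 + L²)) = √(-44 + L²))
(-4279881 + (g(1201) - 2054922))/(1514584 - 4166379) = (-4279881 + (√(-44 + 1201²) - 2054922))/(1514584 - 4166379) = (-4279881 + (√(-44 + 1442401) - 2054922))/(-2651795) = (-4279881 + (√1442357 - 2054922))*(-1/2651795) = (-4279881 + (-2054922 + √1442357))*(-1/2651795) = (-6334803 + √1442357)*(-1/2651795) = 6334803/2651795 - √1442357/2651795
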